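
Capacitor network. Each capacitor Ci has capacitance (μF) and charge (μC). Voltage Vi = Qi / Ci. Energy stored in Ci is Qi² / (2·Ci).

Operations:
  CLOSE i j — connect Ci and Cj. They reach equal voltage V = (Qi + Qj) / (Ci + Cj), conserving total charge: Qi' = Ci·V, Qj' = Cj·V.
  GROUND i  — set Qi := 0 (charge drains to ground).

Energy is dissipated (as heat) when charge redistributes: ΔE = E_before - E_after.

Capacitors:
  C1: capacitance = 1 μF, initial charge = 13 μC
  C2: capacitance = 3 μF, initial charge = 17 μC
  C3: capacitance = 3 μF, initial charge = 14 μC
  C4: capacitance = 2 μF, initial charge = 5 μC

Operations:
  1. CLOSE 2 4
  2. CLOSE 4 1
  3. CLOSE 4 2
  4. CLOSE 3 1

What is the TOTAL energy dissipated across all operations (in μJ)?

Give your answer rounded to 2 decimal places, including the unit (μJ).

Initial: C1(1μF, Q=13μC, V=13.00V), C2(3μF, Q=17μC, V=5.67V), C3(3μF, Q=14μC, V=4.67V), C4(2μF, Q=5μC, V=2.50V)
Op 1: CLOSE 2-4: Q_total=22.00, C_total=5.00, V=4.40; Q2=13.20, Q4=8.80; dissipated=6.017
Op 2: CLOSE 4-1: Q_total=21.80, C_total=3.00, V=7.27; Q4=14.53, Q1=7.27; dissipated=24.653
Op 3: CLOSE 4-2: Q_total=27.73, C_total=5.00, V=5.55; Q4=11.09, Q2=16.64; dissipated=4.931
Op 4: CLOSE 3-1: Q_total=21.27, C_total=4.00, V=5.32; Q3=15.95, Q1=5.32; dissipated=2.535
Total dissipated: 38.136 μJ

Answer: 38.14 μJ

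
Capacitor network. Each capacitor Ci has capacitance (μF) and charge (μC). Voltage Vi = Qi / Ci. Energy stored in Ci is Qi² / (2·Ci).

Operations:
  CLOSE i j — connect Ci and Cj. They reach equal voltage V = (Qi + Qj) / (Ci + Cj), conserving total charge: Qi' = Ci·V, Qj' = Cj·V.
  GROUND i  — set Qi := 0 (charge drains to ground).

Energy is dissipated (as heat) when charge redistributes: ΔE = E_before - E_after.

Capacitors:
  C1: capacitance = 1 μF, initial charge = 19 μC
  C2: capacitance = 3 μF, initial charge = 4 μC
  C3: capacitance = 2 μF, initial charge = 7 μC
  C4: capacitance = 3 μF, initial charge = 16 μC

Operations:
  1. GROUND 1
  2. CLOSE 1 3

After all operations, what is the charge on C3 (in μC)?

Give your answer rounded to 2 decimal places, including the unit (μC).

Answer: 4.67 μC

Derivation:
Initial: C1(1μF, Q=19μC, V=19.00V), C2(3μF, Q=4μC, V=1.33V), C3(2μF, Q=7μC, V=3.50V), C4(3μF, Q=16μC, V=5.33V)
Op 1: GROUND 1: Q1=0; energy lost=180.500
Op 2: CLOSE 1-3: Q_total=7.00, C_total=3.00, V=2.33; Q1=2.33, Q3=4.67; dissipated=4.083
Final charges: Q1=2.33, Q2=4.00, Q3=4.67, Q4=16.00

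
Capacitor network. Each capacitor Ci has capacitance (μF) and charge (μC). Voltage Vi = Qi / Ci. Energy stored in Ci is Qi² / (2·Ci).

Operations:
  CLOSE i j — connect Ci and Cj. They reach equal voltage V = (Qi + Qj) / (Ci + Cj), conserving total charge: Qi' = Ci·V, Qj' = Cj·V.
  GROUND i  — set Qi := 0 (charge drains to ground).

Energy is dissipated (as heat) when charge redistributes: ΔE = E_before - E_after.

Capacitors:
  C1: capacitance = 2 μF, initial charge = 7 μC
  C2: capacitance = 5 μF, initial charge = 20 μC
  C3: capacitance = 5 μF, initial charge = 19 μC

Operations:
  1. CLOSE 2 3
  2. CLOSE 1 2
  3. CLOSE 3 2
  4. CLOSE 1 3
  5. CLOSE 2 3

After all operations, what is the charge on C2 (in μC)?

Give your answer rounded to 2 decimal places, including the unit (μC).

Answer: 19.17 μC

Derivation:
Initial: C1(2μF, Q=7μC, V=3.50V), C2(5μF, Q=20μC, V=4.00V), C3(5μF, Q=19μC, V=3.80V)
Op 1: CLOSE 2-3: Q_total=39.00, C_total=10.00, V=3.90; Q2=19.50, Q3=19.50; dissipated=0.050
Op 2: CLOSE 1-2: Q_total=26.50, C_total=7.00, V=3.79; Q1=7.57, Q2=18.93; dissipated=0.114
Op 3: CLOSE 3-2: Q_total=38.43, C_total=10.00, V=3.84; Q3=19.21, Q2=19.21; dissipated=0.016
Op 4: CLOSE 1-3: Q_total=26.79, C_total=7.00, V=3.83; Q1=7.65, Q3=19.13; dissipated=0.002
Op 5: CLOSE 2-3: Q_total=38.35, C_total=10.00, V=3.83; Q2=19.17, Q3=19.17; dissipated=0.000
Final charges: Q1=7.65, Q2=19.17, Q3=19.17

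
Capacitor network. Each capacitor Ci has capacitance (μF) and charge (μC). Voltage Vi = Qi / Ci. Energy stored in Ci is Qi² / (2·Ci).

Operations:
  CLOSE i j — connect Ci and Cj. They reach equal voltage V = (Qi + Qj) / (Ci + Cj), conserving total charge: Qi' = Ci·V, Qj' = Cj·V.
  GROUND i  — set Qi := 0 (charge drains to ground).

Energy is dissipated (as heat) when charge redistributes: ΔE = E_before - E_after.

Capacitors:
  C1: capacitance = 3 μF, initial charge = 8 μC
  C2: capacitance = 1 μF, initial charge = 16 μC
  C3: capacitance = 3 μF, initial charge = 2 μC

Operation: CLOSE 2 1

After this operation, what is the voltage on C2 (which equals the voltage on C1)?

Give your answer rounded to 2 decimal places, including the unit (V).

Initial: C1(3μF, Q=8μC, V=2.67V), C2(1μF, Q=16μC, V=16.00V), C3(3μF, Q=2μC, V=0.67V)
Op 1: CLOSE 2-1: Q_total=24.00, C_total=4.00, V=6.00; Q2=6.00, Q1=18.00; dissipated=66.667

Answer: 6.00 V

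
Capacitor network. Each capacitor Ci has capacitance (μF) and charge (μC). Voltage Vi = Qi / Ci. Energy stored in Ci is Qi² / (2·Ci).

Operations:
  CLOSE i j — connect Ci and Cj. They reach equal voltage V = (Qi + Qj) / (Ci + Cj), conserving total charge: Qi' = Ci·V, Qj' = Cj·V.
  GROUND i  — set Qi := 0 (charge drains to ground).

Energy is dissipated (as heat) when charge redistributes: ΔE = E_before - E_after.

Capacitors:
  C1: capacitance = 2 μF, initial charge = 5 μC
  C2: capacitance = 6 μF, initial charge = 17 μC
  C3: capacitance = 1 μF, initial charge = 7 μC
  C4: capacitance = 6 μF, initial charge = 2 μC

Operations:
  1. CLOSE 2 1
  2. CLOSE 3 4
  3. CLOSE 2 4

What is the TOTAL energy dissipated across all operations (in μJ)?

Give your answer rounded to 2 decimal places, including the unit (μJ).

Initial: C1(2μF, Q=5μC, V=2.50V), C2(6μF, Q=17μC, V=2.83V), C3(1μF, Q=7μC, V=7.00V), C4(6μF, Q=2μC, V=0.33V)
Op 1: CLOSE 2-1: Q_total=22.00, C_total=8.00, V=2.75; Q2=16.50, Q1=5.50; dissipated=0.083
Op 2: CLOSE 3-4: Q_total=9.00, C_total=7.00, V=1.29; Q3=1.29, Q4=7.71; dissipated=19.048
Op 3: CLOSE 2-4: Q_total=24.21, C_total=12.00, V=2.02; Q2=12.11, Q4=12.11; dissipated=3.216
Total dissipated: 22.347 μJ

Answer: 22.35 μJ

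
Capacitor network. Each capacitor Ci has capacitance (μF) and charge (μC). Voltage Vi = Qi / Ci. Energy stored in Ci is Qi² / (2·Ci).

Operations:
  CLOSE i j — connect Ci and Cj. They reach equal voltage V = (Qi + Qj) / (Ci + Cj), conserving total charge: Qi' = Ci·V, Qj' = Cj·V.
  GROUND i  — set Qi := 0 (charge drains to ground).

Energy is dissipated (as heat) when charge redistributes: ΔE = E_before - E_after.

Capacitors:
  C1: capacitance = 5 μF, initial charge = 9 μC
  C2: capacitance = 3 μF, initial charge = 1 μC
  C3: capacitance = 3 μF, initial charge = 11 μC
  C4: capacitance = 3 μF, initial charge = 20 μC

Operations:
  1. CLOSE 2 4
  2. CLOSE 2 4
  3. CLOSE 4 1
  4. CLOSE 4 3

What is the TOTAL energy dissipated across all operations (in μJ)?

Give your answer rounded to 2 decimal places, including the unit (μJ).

Answer: 33.93 μJ

Derivation:
Initial: C1(5μF, Q=9μC, V=1.80V), C2(3μF, Q=1μC, V=0.33V), C3(3μF, Q=11μC, V=3.67V), C4(3μF, Q=20μC, V=6.67V)
Op 1: CLOSE 2-4: Q_total=21.00, C_total=6.00, V=3.50; Q2=10.50, Q4=10.50; dissipated=30.083
Op 2: CLOSE 2-4: Q_total=21.00, C_total=6.00, V=3.50; Q2=10.50, Q4=10.50; dissipated=0.000
Op 3: CLOSE 4-1: Q_total=19.50, C_total=8.00, V=2.44; Q4=7.31, Q1=12.19; dissipated=2.709
Op 4: CLOSE 4-3: Q_total=18.31, C_total=6.00, V=3.05; Q4=9.16, Q3=9.16; dissipated=1.133
Total dissipated: 33.926 μJ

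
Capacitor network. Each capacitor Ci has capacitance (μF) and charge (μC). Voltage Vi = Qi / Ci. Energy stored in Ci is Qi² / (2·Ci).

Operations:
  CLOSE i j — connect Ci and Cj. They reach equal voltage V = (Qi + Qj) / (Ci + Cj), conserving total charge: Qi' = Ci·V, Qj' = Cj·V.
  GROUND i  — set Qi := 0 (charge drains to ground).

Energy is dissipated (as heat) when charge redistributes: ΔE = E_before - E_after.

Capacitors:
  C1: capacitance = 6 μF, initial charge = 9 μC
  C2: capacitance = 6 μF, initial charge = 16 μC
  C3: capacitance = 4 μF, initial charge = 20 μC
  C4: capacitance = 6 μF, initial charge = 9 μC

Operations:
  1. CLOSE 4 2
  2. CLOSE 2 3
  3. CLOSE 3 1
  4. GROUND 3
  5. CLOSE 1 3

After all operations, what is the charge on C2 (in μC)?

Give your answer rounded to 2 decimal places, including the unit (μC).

Initial: C1(6μF, Q=9μC, V=1.50V), C2(6μF, Q=16μC, V=2.67V), C3(4μF, Q=20μC, V=5.00V), C4(6μF, Q=9μC, V=1.50V)
Op 1: CLOSE 4-2: Q_total=25.00, C_total=12.00, V=2.08; Q4=12.50, Q2=12.50; dissipated=2.042
Op 2: CLOSE 2-3: Q_total=32.50, C_total=10.00, V=3.25; Q2=19.50, Q3=13.00; dissipated=10.208
Op 3: CLOSE 3-1: Q_total=22.00, C_total=10.00, V=2.20; Q3=8.80, Q1=13.20; dissipated=3.675
Op 4: GROUND 3: Q3=0; energy lost=9.680
Op 5: CLOSE 1-3: Q_total=13.20, C_total=10.00, V=1.32; Q1=7.92, Q3=5.28; dissipated=5.808
Final charges: Q1=7.92, Q2=19.50, Q3=5.28, Q4=12.50

Answer: 19.50 μC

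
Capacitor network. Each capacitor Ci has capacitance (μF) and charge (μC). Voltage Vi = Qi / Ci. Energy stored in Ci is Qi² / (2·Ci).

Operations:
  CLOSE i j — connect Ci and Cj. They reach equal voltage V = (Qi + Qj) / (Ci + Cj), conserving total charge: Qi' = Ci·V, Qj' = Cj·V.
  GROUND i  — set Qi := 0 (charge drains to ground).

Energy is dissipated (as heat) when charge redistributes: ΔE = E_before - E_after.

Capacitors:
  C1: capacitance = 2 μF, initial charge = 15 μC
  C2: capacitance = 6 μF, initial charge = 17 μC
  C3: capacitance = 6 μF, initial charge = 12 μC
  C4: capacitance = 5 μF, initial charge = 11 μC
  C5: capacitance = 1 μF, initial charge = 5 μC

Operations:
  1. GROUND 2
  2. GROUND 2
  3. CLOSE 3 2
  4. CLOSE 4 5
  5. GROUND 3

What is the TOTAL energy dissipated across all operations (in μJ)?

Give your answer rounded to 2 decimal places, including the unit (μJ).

Initial: C1(2μF, Q=15μC, V=7.50V), C2(6μF, Q=17μC, V=2.83V), C3(6μF, Q=12μC, V=2.00V), C4(5μF, Q=11μC, V=2.20V), C5(1μF, Q=5μC, V=5.00V)
Op 1: GROUND 2: Q2=0; energy lost=24.083
Op 2: GROUND 2: Q2=0; energy lost=0.000
Op 3: CLOSE 3-2: Q_total=12.00, C_total=12.00, V=1.00; Q3=6.00, Q2=6.00; dissipated=6.000
Op 4: CLOSE 4-5: Q_total=16.00, C_total=6.00, V=2.67; Q4=13.33, Q5=2.67; dissipated=3.267
Op 5: GROUND 3: Q3=0; energy lost=3.000
Total dissipated: 36.350 μJ

Answer: 36.35 μJ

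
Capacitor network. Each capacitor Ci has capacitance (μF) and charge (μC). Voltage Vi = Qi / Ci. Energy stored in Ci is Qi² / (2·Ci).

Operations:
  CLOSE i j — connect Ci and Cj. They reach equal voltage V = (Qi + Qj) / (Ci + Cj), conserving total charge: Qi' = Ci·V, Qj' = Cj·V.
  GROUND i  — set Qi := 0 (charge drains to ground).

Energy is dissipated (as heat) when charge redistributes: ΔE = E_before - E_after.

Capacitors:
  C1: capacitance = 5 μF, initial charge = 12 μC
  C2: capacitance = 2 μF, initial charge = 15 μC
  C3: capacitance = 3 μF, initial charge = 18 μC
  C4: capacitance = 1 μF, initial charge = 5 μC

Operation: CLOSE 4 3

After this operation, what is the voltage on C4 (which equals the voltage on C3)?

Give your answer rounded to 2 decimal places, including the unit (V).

Initial: C1(5μF, Q=12μC, V=2.40V), C2(2μF, Q=15μC, V=7.50V), C3(3μF, Q=18μC, V=6.00V), C4(1μF, Q=5μC, V=5.00V)
Op 1: CLOSE 4-3: Q_total=23.00, C_total=4.00, V=5.75; Q4=5.75, Q3=17.25; dissipated=0.375

Answer: 5.75 V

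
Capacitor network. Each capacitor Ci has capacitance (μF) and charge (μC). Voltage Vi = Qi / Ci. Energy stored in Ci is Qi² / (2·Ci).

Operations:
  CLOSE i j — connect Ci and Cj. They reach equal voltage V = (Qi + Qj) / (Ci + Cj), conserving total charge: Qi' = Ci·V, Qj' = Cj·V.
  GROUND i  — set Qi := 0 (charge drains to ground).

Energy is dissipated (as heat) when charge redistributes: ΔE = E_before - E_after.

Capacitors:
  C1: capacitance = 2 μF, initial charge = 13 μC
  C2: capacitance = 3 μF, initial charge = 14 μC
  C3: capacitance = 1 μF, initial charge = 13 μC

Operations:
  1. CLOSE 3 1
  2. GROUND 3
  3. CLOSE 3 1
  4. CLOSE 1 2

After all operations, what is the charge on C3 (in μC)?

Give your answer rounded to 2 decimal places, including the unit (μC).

Answer: 5.78 μC

Derivation:
Initial: C1(2μF, Q=13μC, V=6.50V), C2(3μF, Q=14μC, V=4.67V), C3(1μF, Q=13μC, V=13.00V)
Op 1: CLOSE 3-1: Q_total=26.00, C_total=3.00, V=8.67; Q3=8.67, Q1=17.33; dissipated=14.083
Op 2: GROUND 3: Q3=0; energy lost=37.556
Op 3: CLOSE 3-1: Q_total=17.33, C_total=3.00, V=5.78; Q3=5.78, Q1=11.56; dissipated=25.037
Op 4: CLOSE 1-2: Q_total=25.56, C_total=5.00, V=5.11; Q1=10.22, Q2=15.33; dissipated=0.741
Final charges: Q1=10.22, Q2=15.33, Q3=5.78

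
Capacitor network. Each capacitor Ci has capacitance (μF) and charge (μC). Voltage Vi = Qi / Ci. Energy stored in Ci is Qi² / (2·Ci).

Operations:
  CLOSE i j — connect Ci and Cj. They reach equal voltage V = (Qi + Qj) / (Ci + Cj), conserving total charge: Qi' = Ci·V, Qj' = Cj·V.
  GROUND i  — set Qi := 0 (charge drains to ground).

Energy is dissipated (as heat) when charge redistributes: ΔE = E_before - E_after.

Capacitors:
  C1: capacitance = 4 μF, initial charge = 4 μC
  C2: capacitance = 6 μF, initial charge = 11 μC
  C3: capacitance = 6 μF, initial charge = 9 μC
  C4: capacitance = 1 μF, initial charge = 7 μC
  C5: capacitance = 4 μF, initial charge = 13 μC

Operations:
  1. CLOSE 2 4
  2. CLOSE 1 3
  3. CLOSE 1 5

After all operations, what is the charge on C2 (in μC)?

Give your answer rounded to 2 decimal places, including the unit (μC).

Answer: 15.43 μC

Derivation:
Initial: C1(4μF, Q=4μC, V=1.00V), C2(6μF, Q=11μC, V=1.83V), C3(6μF, Q=9μC, V=1.50V), C4(1μF, Q=7μC, V=7.00V), C5(4μF, Q=13μC, V=3.25V)
Op 1: CLOSE 2-4: Q_total=18.00, C_total=7.00, V=2.57; Q2=15.43, Q4=2.57; dissipated=11.440
Op 2: CLOSE 1-3: Q_total=13.00, C_total=10.00, V=1.30; Q1=5.20, Q3=7.80; dissipated=0.300
Op 3: CLOSE 1-5: Q_total=18.20, C_total=8.00, V=2.27; Q1=9.10, Q5=9.10; dissipated=3.803
Final charges: Q1=9.10, Q2=15.43, Q3=7.80, Q4=2.57, Q5=9.10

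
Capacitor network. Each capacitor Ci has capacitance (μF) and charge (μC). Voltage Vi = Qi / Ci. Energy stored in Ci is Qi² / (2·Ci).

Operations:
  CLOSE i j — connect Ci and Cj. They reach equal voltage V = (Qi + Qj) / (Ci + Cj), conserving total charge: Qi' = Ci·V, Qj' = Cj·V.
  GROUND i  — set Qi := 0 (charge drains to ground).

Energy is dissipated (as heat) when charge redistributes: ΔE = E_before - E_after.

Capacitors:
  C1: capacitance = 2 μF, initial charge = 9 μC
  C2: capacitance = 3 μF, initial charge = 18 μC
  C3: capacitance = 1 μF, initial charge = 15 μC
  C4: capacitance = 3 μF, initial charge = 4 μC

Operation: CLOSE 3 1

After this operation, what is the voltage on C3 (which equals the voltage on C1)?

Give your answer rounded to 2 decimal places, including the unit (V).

Initial: C1(2μF, Q=9μC, V=4.50V), C2(3μF, Q=18μC, V=6.00V), C3(1μF, Q=15μC, V=15.00V), C4(3μF, Q=4μC, V=1.33V)
Op 1: CLOSE 3-1: Q_total=24.00, C_total=3.00, V=8.00; Q3=8.00, Q1=16.00; dissipated=36.750

Answer: 8.00 V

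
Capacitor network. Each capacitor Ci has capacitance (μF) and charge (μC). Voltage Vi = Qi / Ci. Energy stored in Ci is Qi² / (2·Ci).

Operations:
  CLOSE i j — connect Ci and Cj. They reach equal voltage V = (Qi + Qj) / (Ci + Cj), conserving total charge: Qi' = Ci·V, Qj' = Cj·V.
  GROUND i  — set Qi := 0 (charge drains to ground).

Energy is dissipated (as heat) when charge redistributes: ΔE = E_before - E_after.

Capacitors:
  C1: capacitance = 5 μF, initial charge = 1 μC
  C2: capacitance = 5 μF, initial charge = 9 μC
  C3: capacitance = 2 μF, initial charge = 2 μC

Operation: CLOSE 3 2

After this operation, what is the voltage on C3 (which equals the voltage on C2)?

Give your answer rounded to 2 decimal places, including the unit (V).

Answer: 1.57 V

Derivation:
Initial: C1(5μF, Q=1μC, V=0.20V), C2(5μF, Q=9μC, V=1.80V), C3(2μF, Q=2μC, V=1.00V)
Op 1: CLOSE 3-2: Q_total=11.00, C_total=7.00, V=1.57; Q3=3.14, Q2=7.86; dissipated=0.457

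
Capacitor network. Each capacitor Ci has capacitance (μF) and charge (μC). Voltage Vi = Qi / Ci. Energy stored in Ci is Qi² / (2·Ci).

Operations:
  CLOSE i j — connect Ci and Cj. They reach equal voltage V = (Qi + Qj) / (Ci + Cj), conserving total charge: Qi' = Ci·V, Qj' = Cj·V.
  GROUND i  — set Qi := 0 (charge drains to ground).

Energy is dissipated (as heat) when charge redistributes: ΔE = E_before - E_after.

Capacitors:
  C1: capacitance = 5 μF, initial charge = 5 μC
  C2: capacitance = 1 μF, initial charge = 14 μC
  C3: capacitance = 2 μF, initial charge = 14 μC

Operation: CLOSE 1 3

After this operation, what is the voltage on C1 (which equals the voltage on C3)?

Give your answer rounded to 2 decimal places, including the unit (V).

Answer: 2.71 V

Derivation:
Initial: C1(5μF, Q=5μC, V=1.00V), C2(1μF, Q=14μC, V=14.00V), C3(2μF, Q=14μC, V=7.00V)
Op 1: CLOSE 1-3: Q_total=19.00, C_total=7.00, V=2.71; Q1=13.57, Q3=5.43; dissipated=25.714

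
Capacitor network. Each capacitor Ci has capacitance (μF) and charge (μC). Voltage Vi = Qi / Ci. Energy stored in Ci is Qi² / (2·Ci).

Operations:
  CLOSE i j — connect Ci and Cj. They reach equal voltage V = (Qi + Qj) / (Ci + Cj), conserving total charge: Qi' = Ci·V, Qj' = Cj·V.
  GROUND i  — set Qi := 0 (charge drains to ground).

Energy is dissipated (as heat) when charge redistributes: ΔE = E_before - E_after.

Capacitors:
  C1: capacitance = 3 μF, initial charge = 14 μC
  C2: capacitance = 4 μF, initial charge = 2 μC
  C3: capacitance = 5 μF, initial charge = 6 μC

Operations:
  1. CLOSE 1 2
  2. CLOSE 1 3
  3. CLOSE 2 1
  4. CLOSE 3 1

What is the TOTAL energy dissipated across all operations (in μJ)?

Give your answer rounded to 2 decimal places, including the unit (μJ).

Answer: 16.52 μJ

Derivation:
Initial: C1(3μF, Q=14μC, V=4.67V), C2(4μF, Q=2μC, V=0.50V), C3(5μF, Q=6μC, V=1.20V)
Op 1: CLOSE 1-2: Q_total=16.00, C_total=7.00, V=2.29; Q1=6.86, Q2=9.14; dissipated=14.881
Op 2: CLOSE 1-3: Q_total=12.86, C_total=8.00, V=1.61; Q1=4.82, Q3=8.04; dissipated=1.105
Op 3: CLOSE 2-1: Q_total=13.96, C_total=7.00, V=1.99; Q2=7.98, Q1=5.98; dissipated=0.395
Op 4: CLOSE 3-1: Q_total=14.02, C_total=8.00, V=1.75; Q3=8.76, Q1=5.26; dissipated=0.141
Total dissipated: 16.522 μJ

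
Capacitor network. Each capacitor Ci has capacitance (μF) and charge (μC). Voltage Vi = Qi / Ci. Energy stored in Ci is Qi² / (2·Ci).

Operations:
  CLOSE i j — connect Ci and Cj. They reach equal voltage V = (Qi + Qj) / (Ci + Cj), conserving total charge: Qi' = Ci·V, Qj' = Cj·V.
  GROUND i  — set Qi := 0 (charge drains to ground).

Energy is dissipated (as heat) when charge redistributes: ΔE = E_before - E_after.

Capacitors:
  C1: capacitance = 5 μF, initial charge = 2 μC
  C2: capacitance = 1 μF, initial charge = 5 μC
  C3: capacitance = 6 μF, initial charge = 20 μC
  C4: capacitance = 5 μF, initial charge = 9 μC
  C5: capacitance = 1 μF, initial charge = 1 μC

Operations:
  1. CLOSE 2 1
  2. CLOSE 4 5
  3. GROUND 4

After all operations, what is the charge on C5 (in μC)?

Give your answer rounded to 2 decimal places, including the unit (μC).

Answer: 1.67 μC

Derivation:
Initial: C1(5μF, Q=2μC, V=0.40V), C2(1μF, Q=5μC, V=5.00V), C3(6μF, Q=20μC, V=3.33V), C4(5μF, Q=9μC, V=1.80V), C5(1μF, Q=1μC, V=1.00V)
Op 1: CLOSE 2-1: Q_total=7.00, C_total=6.00, V=1.17; Q2=1.17, Q1=5.83; dissipated=8.817
Op 2: CLOSE 4-5: Q_total=10.00, C_total=6.00, V=1.67; Q4=8.33, Q5=1.67; dissipated=0.267
Op 3: GROUND 4: Q4=0; energy lost=6.944
Final charges: Q1=5.83, Q2=1.17, Q3=20.00, Q4=0.00, Q5=1.67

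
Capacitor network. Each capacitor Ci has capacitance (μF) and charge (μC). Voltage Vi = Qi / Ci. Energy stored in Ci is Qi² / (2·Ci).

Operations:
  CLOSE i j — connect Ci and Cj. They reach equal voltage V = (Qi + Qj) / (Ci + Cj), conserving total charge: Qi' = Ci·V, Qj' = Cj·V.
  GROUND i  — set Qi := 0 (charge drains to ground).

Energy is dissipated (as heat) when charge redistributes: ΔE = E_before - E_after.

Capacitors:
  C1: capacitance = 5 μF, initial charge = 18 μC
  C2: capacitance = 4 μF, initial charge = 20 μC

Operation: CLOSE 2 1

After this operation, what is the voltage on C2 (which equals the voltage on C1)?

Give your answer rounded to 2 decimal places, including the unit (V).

Answer: 4.22 V

Derivation:
Initial: C1(5μF, Q=18μC, V=3.60V), C2(4μF, Q=20μC, V=5.00V)
Op 1: CLOSE 2-1: Q_total=38.00, C_total=9.00, V=4.22; Q2=16.89, Q1=21.11; dissipated=2.178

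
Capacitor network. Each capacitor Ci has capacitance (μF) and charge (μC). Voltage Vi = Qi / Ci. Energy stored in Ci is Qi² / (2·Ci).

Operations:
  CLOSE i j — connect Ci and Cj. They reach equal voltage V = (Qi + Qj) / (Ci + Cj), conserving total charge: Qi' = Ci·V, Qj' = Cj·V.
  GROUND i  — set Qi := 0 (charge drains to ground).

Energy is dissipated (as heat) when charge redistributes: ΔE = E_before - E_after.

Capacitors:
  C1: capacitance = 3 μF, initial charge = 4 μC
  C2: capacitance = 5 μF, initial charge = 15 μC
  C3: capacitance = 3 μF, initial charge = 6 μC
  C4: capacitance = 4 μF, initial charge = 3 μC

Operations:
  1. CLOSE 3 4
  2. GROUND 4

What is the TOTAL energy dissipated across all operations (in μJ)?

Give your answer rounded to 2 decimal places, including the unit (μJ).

Answer: 4.65 μJ

Derivation:
Initial: C1(3μF, Q=4μC, V=1.33V), C2(5μF, Q=15μC, V=3.00V), C3(3μF, Q=6μC, V=2.00V), C4(4μF, Q=3μC, V=0.75V)
Op 1: CLOSE 3-4: Q_total=9.00, C_total=7.00, V=1.29; Q3=3.86, Q4=5.14; dissipated=1.339
Op 2: GROUND 4: Q4=0; energy lost=3.306
Total dissipated: 4.645 μJ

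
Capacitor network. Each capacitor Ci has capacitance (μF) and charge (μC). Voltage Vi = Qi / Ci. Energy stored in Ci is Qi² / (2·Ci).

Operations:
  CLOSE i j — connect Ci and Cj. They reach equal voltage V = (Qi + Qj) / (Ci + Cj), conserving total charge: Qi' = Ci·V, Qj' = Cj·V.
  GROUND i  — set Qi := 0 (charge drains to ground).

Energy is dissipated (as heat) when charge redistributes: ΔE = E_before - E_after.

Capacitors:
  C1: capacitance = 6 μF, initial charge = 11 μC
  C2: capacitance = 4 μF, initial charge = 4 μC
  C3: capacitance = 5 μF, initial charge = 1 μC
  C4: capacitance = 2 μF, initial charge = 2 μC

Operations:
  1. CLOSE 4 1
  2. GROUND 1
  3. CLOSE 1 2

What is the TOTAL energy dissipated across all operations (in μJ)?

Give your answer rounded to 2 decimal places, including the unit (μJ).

Answer: 9.64 μJ

Derivation:
Initial: C1(6μF, Q=11μC, V=1.83V), C2(4μF, Q=4μC, V=1.00V), C3(5μF, Q=1μC, V=0.20V), C4(2μF, Q=2μC, V=1.00V)
Op 1: CLOSE 4-1: Q_total=13.00, C_total=8.00, V=1.62; Q4=3.25, Q1=9.75; dissipated=0.521
Op 2: GROUND 1: Q1=0; energy lost=7.922
Op 3: CLOSE 1-2: Q_total=4.00, C_total=10.00, V=0.40; Q1=2.40, Q2=1.60; dissipated=1.200
Total dissipated: 9.643 μJ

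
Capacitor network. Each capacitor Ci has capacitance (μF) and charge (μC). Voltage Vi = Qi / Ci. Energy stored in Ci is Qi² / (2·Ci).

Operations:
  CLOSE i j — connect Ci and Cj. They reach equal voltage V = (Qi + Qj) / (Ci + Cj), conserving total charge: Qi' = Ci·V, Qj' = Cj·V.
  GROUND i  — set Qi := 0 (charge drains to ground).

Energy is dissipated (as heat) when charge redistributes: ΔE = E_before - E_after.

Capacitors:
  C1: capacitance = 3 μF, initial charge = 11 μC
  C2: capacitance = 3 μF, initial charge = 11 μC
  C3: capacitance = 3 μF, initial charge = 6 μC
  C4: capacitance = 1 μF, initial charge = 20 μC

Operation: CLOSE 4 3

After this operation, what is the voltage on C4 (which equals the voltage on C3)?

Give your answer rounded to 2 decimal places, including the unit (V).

Answer: 6.50 V

Derivation:
Initial: C1(3μF, Q=11μC, V=3.67V), C2(3μF, Q=11μC, V=3.67V), C3(3μF, Q=6μC, V=2.00V), C4(1μF, Q=20μC, V=20.00V)
Op 1: CLOSE 4-3: Q_total=26.00, C_total=4.00, V=6.50; Q4=6.50, Q3=19.50; dissipated=121.500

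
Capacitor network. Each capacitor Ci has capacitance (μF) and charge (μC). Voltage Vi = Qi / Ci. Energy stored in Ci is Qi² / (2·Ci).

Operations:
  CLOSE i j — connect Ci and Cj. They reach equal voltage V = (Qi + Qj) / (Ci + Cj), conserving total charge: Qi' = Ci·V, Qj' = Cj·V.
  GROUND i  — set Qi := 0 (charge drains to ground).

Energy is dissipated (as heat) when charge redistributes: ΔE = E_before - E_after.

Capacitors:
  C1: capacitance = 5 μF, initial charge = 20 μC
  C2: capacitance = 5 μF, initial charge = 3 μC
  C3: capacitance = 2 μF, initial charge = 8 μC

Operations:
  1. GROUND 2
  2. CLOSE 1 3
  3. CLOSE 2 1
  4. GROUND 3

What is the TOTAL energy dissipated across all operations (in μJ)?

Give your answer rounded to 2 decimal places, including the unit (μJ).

Initial: C1(5μF, Q=20μC, V=4.00V), C2(5μF, Q=3μC, V=0.60V), C3(2μF, Q=8μC, V=4.00V)
Op 1: GROUND 2: Q2=0; energy lost=0.900
Op 2: CLOSE 1-3: Q_total=28.00, C_total=7.00, V=4.00; Q1=20.00, Q3=8.00; dissipated=0.000
Op 3: CLOSE 2-1: Q_total=20.00, C_total=10.00, V=2.00; Q2=10.00, Q1=10.00; dissipated=20.000
Op 4: GROUND 3: Q3=0; energy lost=16.000
Total dissipated: 36.900 μJ

Answer: 36.90 μJ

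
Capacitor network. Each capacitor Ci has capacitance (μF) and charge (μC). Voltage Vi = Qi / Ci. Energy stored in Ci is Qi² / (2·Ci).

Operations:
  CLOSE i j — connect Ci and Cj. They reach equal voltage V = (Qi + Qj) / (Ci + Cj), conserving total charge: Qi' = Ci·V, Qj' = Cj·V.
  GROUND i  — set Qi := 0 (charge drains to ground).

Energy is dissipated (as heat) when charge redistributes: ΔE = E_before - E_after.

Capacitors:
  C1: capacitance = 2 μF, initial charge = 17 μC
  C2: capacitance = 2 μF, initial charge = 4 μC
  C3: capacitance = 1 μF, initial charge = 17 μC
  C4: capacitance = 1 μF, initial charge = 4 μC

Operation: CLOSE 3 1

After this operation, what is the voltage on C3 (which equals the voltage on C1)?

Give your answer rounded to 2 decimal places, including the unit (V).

Answer: 11.33 V

Derivation:
Initial: C1(2μF, Q=17μC, V=8.50V), C2(2μF, Q=4μC, V=2.00V), C3(1μF, Q=17μC, V=17.00V), C4(1μF, Q=4μC, V=4.00V)
Op 1: CLOSE 3-1: Q_total=34.00, C_total=3.00, V=11.33; Q3=11.33, Q1=22.67; dissipated=24.083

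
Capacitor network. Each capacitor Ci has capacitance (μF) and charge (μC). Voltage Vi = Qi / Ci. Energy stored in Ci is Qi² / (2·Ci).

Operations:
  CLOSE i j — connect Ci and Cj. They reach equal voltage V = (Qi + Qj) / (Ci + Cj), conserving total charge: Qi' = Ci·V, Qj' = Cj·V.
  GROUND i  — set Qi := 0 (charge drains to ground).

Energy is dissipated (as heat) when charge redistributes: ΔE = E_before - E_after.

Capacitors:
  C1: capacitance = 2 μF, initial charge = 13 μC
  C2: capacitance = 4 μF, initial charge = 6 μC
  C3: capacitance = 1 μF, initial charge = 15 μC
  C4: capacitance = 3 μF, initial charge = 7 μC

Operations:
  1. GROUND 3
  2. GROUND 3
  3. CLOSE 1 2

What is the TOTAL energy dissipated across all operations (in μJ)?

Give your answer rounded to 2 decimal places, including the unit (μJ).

Answer: 129.17 μJ

Derivation:
Initial: C1(2μF, Q=13μC, V=6.50V), C2(4μF, Q=6μC, V=1.50V), C3(1μF, Q=15μC, V=15.00V), C4(3μF, Q=7μC, V=2.33V)
Op 1: GROUND 3: Q3=0; energy lost=112.500
Op 2: GROUND 3: Q3=0; energy lost=0.000
Op 3: CLOSE 1-2: Q_total=19.00, C_total=6.00, V=3.17; Q1=6.33, Q2=12.67; dissipated=16.667
Total dissipated: 129.167 μJ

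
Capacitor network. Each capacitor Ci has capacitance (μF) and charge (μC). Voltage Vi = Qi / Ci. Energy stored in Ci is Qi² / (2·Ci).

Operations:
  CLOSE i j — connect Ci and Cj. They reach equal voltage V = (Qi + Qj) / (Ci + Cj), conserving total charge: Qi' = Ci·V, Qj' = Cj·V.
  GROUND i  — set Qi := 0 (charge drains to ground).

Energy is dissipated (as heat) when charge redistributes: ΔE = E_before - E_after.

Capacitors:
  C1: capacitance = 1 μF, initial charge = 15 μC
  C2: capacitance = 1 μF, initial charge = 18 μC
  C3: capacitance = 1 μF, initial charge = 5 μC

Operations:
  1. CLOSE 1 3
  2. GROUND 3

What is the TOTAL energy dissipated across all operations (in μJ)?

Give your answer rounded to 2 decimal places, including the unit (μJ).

Answer: 75.00 μJ

Derivation:
Initial: C1(1μF, Q=15μC, V=15.00V), C2(1μF, Q=18μC, V=18.00V), C3(1μF, Q=5μC, V=5.00V)
Op 1: CLOSE 1-3: Q_total=20.00, C_total=2.00, V=10.00; Q1=10.00, Q3=10.00; dissipated=25.000
Op 2: GROUND 3: Q3=0; energy lost=50.000
Total dissipated: 75.000 μJ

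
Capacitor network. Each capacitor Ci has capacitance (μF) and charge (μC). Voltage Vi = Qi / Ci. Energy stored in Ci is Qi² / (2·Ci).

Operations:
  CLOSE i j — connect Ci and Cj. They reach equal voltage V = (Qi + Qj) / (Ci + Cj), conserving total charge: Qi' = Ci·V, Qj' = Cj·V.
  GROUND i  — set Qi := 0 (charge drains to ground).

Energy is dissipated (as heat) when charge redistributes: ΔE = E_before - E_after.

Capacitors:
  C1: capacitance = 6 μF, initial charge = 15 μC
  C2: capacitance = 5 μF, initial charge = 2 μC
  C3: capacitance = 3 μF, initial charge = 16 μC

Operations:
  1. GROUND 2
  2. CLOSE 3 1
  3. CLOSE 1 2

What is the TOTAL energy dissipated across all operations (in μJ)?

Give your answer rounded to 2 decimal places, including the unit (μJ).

Answer: 24.61 μJ

Derivation:
Initial: C1(6μF, Q=15μC, V=2.50V), C2(5μF, Q=2μC, V=0.40V), C3(3μF, Q=16μC, V=5.33V)
Op 1: GROUND 2: Q2=0; energy lost=0.400
Op 2: CLOSE 3-1: Q_total=31.00, C_total=9.00, V=3.44; Q3=10.33, Q1=20.67; dissipated=8.028
Op 3: CLOSE 1-2: Q_total=20.67, C_total=11.00, V=1.88; Q1=11.27, Q2=9.39; dissipated=16.178
Total dissipated: 24.606 μJ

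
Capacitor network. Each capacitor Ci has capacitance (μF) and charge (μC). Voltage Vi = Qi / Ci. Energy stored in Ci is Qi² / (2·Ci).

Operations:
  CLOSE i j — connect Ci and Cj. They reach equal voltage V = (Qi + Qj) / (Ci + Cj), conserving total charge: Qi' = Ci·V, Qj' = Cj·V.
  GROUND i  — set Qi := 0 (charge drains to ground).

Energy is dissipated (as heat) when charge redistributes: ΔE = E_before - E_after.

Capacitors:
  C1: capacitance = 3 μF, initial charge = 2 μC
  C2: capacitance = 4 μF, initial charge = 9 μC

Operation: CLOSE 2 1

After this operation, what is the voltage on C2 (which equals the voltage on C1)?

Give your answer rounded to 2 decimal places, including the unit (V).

Initial: C1(3μF, Q=2μC, V=0.67V), C2(4μF, Q=9μC, V=2.25V)
Op 1: CLOSE 2-1: Q_total=11.00, C_total=7.00, V=1.57; Q2=6.29, Q1=4.71; dissipated=2.149

Answer: 1.57 V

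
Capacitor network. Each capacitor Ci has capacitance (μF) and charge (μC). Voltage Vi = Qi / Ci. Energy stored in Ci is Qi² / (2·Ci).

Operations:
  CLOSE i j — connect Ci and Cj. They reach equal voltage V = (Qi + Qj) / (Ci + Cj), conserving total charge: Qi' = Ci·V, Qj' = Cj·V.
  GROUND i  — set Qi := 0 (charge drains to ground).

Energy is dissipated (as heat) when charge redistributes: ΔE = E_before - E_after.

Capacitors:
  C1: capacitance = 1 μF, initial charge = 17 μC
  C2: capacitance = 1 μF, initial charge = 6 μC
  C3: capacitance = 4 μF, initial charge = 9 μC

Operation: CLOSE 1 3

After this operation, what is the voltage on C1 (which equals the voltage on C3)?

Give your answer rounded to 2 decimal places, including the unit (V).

Answer: 5.20 V

Derivation:
Initial: C1(1μF, Q=17μC, V=17.00V), C2(1μF, Q=6μC, V=6.00V), C3(4μF, Q=9μC, V=2.25V)
Op 1: CLOSE 1-3: Q_total=26.00, C_total=5.00, V=5.20; Q1=5.20, Q3=20.80; dissipated=87.025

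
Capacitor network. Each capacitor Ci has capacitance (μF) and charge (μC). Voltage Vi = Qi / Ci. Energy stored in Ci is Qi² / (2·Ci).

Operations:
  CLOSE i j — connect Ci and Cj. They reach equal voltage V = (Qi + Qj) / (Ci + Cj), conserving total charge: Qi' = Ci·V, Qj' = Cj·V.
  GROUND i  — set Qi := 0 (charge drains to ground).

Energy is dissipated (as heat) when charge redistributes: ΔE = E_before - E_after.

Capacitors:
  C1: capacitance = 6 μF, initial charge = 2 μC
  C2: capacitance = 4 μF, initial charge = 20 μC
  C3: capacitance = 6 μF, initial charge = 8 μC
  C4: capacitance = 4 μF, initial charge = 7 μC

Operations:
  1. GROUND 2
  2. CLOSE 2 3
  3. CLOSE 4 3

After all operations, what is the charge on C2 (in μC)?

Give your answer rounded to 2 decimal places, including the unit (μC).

Answer: 3.20 μC

Derivation:
Initial: C1(6μF, Q=2μC, V=0.33V), C2(4μF, Q=20μC, V=5.00V), C3(6μF, Q=8μC, V=1.33V), C4(4μF, Q=7μC, V=1.75V)
Op 1: GROUND 2: Q2=0; energy lost=50.000
Op 2: CLOSE 2-3: Q_total=8.00, C_total=10.00, V=0.80; Q2=3.20, Q3=4.80; dissipated=2.133
Op 3: CLOSE 4-3: Q_total=11.80, C_total=10.00, V=1.18; Q4=4.72, Q3=7.08; dissipated=1.083
Final charges: Q1=2.00, Q2=3.20, Q3=7.08, Q4=4.72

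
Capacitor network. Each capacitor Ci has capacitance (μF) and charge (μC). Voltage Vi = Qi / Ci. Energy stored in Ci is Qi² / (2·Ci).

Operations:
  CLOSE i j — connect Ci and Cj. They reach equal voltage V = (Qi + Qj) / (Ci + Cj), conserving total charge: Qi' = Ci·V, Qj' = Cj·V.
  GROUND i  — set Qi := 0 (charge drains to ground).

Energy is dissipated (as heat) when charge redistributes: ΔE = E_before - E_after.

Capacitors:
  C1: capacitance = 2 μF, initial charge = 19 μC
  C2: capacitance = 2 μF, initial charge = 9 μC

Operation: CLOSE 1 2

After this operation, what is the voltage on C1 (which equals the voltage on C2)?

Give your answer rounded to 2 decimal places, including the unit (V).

Initial: C1(2μF, Q=19μC, V=9.50V), C2(2μF, Q=9μC, V=4.50V)
Op 1: CLOSE 1-2: Q_total=28.00, C_total=4.00, V=7.00; Q1=14.00, Q2=14.00; dissipated=12.500

Answer: 7.00 V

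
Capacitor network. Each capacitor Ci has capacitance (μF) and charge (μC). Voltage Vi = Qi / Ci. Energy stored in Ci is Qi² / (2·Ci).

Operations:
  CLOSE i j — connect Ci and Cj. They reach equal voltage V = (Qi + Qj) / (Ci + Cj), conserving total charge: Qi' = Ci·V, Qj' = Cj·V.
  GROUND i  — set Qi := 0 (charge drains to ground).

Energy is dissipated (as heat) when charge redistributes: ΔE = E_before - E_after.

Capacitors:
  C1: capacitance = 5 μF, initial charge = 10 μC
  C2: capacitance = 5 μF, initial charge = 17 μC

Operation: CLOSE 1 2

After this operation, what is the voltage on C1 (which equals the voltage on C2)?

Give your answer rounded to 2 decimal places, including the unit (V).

Initial: C1(5μF, Q=10μC, V=2.00V), C2(5μF, Q=17μC, V=3.40V)
Op 1: CLOSE 1-2: Q_total=27.00, C_total=10.00, V=2.70; Q1=13.50, Q2=13.50; dissipated=2.450

Answer: 2.70 V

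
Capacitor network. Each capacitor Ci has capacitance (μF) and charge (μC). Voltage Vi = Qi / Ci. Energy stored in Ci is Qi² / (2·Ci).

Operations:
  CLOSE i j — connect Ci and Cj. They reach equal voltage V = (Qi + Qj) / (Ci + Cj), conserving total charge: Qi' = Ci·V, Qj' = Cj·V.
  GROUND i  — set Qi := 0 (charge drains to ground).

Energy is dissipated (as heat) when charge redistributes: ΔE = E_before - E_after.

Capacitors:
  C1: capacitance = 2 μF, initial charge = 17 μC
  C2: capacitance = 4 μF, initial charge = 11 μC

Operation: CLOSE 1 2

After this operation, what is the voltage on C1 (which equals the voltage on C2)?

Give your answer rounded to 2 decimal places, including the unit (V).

Initial: C1(2μF, Q=17μC, V=8.50V), C2(4μF, Q=11μC, V=2.75V)
Op 1: CLOSE 1-2: Q_total=28.00, C_total=6.00, V=4.67; Q1=9.33, Q2=18.67; dissipated=22.042

Answer: 4.67 V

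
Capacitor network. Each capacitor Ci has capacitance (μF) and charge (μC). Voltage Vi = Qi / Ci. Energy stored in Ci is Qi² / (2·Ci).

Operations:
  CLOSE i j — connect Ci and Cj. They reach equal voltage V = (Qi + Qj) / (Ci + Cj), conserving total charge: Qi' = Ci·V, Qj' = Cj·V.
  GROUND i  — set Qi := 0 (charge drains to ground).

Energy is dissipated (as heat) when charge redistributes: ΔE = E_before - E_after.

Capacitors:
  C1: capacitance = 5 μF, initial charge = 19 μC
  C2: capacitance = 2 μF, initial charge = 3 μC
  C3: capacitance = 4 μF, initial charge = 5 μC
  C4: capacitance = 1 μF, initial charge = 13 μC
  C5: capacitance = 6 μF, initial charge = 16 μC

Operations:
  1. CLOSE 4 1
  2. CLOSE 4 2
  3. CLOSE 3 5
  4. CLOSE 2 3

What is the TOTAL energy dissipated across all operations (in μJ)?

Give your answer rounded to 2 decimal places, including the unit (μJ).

Initial: C1(5μF, Q=19μC, V=3.80V), C2(2μF, Q=3μC, V=1.50V), C3(4μF, Q=5μC, V=1.25V), C4(1μF, Q=13μC, V=13.00V), C5(6μF, Q=16μC, V=2.67V)
Op 1: CLOSE 4-1: Q_total=32.00, C_total=6.00, V=5.33; Q4=5.33, Q1=26.67; dissipated=35.267
Op 2: CLOSE 4-2: Q_total=8.33, C_total=3.00, V=2.78; Q4=2.78, Q2=5.56; dissipated=4.898
Op 3: CLOSE 3-5: Q_total=21.00, C_total=10.00, V=2.10; Q3=8.40, Q5=12.60; dissipated=2.408
Op 4: CLOSE 2-3: Q_total=13.96, C_total=6.00, V=2.33; Q2=4.65, Q3=9.30; dissipated=0.306
Total dissipated: 42.879 μJ

Answer: 42.88 μJ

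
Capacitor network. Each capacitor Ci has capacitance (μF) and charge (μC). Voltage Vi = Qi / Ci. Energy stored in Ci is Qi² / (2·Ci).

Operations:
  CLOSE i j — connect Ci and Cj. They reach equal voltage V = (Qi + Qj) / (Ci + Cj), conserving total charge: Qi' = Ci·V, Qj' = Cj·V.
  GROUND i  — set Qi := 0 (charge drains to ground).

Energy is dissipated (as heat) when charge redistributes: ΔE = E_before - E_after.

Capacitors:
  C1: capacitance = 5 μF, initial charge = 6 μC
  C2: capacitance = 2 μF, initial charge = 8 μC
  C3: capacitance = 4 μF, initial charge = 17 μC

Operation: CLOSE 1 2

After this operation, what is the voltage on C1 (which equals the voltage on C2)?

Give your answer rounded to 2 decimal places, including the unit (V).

Initial: C1(5μF, Q=6μC, V=1.20V), C2(2μF, Q=8μC, V=4.00V), C3(4μF, Q=17μC, V=4.25V)
Op 1: CLOSE 1-2: Q_total=14.00, C_total=7.00, V=2.00; Q1=10.00, Q2=4.00; dissipated=5.600

Answer: 2.00 V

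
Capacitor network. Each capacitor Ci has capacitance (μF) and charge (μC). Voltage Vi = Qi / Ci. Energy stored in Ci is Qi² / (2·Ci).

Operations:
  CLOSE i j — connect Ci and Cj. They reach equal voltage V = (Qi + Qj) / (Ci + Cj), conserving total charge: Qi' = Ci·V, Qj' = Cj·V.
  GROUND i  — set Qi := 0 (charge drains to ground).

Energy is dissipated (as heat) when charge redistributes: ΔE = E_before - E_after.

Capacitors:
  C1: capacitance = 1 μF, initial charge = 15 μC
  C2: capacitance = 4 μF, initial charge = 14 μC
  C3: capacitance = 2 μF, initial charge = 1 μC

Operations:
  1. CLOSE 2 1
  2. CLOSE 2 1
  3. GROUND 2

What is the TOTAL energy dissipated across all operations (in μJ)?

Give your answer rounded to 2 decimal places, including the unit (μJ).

Answer: 120.18 μJ

Derivation:
Initial: C1(1μF, Q=15μC, V=15.00V), C2(4μF, Q=14μC, V=3.50V), C3(2μF, Q=1μC, V=0.50V)
Op 1: CLOSE 2-1: Q_total=29.00, C_total=5.00, V=5.80; Q2=23.20, Q1=5.80; dissipated=52.900
Op 2: CLOSE 2-1: Q_total=29.00, C_total=5.00, V=5.80; Q2=23.20, Q1=5.80; dissipated=0.000
Op 3: GROUND 2: Q2=0; energy lost=67.280
Total dissipated: 120.180 μJ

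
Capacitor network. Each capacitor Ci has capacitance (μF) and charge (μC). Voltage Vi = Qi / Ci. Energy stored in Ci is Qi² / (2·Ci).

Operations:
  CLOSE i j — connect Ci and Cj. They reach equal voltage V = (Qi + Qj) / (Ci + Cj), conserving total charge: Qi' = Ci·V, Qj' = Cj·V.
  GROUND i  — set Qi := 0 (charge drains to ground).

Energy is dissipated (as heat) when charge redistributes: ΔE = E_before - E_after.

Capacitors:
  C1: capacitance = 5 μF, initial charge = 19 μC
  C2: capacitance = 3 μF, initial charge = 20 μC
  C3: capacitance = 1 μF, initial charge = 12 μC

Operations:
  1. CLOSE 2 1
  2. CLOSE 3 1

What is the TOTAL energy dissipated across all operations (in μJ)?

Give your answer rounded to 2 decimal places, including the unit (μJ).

Initial: C1(5μF, Q=19μC, V=3.80V), C2(3μF, Q=20μC, V=6.67V), C3(1μF, Q=12μC, V=12.00V)
Op 1: CLOSE 2-1: Q_total=39.00, C_total=8.00, V=4.88; Q2=14.62, Q1=24.38; dissipated=7.704
Op 2: CLOSE 3-1: Q_total=36.38, C_total=6.00, V=6.06; Q3=6.06, Q1=30.31; dissipated=21.152
Total dissipated: 28.857 μJ

Answer: 28.86 μJ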